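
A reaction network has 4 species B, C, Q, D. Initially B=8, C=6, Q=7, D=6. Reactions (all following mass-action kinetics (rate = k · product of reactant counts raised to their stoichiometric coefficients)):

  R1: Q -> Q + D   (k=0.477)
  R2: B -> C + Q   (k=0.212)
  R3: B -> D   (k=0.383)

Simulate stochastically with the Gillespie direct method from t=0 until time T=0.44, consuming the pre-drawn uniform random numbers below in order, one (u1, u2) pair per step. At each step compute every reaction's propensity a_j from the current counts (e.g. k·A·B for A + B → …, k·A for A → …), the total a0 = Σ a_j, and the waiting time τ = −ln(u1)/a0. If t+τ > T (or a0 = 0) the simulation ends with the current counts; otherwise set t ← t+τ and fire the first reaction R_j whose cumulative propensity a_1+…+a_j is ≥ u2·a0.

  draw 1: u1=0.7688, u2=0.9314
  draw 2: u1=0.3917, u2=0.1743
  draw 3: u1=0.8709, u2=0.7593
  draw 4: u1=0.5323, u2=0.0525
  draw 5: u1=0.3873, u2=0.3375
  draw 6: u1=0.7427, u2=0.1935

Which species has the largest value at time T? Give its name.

t=0.000: B=8 C=6 Q=7 D=6
Draw 1: a1=3.339, a2=1.696, a3=3.064, a0=8.099; τ=−ln(0.7688)/8.099=0.032 → t=0.032; u2·a0=0.9314·8.099=7.543; a1+a2=5.035 < 7.543 ≤ a1+…+a3=8.099 → R3 fires; B=7 C=6 Q=7 D=7
Draw 2: a1=3.339, a2=1.484, a3=2.681, a0=7.504; τ=−ln(0.3917)/7.504=0.125 → t=0.157; u2·a0=0.1743·7.504=1.308 ≤ a1=3.339 → R1 fires; B=7 C=6 Q=7 D=8
Draw 3: a1=3.339, a2=1.484, a3=2.681, a0=7.504; τ=−ln(0.8709)/7.504=0.018 → t=0.176; u2·a0=0.7593·7.504=5.698; a1+a2=4.823 < 5.698 ≤ a1+…+a3=7.504 → R3 fires; B=6 C=6 Q=7 D=9
Draw 4: a1=3.339, a2=1.272, a3=2.298, a0=6.909; τ=−ln(0.5323)/6.909=0.091 → t=0.267; u2·a0=0.0525·6.909=0.363 ≤ a1=3.339 → R1 fires; B=6 C=6 Q=7 D=10
Draw 5: a1=3.339, a2=1.272, a3=2.298, a0=6.909; τ=−ln(0.3873)/6.909=0.137 → t=0.404; u2·a0=0.3375·6.909=2.332 ≤ a1=3.339 → R1 fires; B=6 C=6 Q=7 D=11
Draw 6: a1=3.339, a2=1.272, a3=2.298, a0=6.909; τ=−ln(0.7427)/6.909=0.043 → t=0.447 > T=0.44: stop.
At T=0.44: B=6 C=6 Q=7 D=11; the largest is D.

Dominant species at T: D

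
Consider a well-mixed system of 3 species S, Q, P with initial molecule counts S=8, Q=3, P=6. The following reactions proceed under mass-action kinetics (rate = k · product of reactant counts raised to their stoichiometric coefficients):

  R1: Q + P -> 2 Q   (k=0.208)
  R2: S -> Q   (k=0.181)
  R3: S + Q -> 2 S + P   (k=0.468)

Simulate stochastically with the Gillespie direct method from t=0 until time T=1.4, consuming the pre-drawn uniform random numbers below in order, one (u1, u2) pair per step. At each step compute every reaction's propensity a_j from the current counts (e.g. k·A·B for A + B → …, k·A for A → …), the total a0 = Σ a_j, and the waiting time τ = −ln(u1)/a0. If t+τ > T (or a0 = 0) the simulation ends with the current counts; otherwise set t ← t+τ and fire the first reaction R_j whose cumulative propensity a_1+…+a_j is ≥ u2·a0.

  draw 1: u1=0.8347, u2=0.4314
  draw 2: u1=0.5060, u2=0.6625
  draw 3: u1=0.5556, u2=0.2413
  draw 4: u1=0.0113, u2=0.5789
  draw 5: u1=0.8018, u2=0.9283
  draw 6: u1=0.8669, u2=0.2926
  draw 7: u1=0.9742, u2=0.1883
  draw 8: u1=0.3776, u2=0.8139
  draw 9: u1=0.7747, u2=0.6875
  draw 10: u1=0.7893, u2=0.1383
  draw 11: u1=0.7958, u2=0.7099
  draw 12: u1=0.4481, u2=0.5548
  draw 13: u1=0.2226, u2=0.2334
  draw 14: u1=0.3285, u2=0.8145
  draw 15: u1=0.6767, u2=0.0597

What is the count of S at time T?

t=0.000: S=8 Q=3 P=6
Draw 1: a1=3.744, a2=1.448, a3=11.232, a0=16.424; τ=−ln(0.8347)/16.424=0.011 → t=0.011; u2·a0=0.4314·16.424=7.085; a1+a2=5.192 < 7.085 ≤ a1+…+a3=16.424 → R3 fires; S=9 Q=2 P=7
Draw 2: a1=2.912, a2=1.629, a3=8.424, a0=12.965; τ=−ln(0.5060)/12.965=0.053 → t=0.064; u2·a0=0.6625·12.965=8.589; a1+a2=4.541 < 8.589 ≤ a1+…+a3=12.965 → R3 fires; S=10 Q=1 P=8
Draw 3: a1=1.664, a2=1.810, a3=4.680, a0=8.154; τ=−ln(0.5556)/8.154=0.072 → t=0.136; u2·a0=0.2413·8.154=1.968; a1=1.664 < 1.968 ≤ a1+a2=3.474 → R2 fires; S=9 Q=2 P=8
Draw 4: a1=3.328, a2=1.629, a3=8.424, a0=13.381; τ=−ln(0.0113)/13.381=0.335 → t=0.471; u2·a0=0.5789·13.381=7.746; a1+a2=4.957 < 7.746 ≤ a1+…+a3=13.381 → R3 fires; S=10 Q=1 P=9
Draw 5: a1=1.872, a2=1.810, a3=4.680, a0=8.362; τ=−ln(0.8018)/8.362=0.026 → t=0.497; u2·a0=0.9283·8.362=7.762; a1+a2=3.682 < 7.762 ≤ a1+…+a3=8.362 → R3 fires; S=11 Q=0 P=10
Draw 6: a1=0.000, a2=1.991, a3=0.000, a0=1.991; τ=−ln(0.8669)/1.991=0.072 → t=0.569; u2·a0=0.2926·1.991=0.583; a1=0.000 < 0.583 ≤ a1+a2=1.991 → R2 fires; S=10 Q=1 P=10
Draw 7: a1=2.080, a2=1.810, a3=4.680, a0=8.570; τ=−ln(0.9742)/8.570=0.003 → t=0.572; u2·a0=0.1883·8.570=1.614 ≤ a1=2.080 → R1 fires; S=10 Q=2 P=9
Draw 8: a1=3.744, a2=1.810, a3=9.360, a0=14.914; τ=−ln(0.3776)/14.914=0.065 → t=0.637; u2·a0=0.8139·14.914=12.139; a1+a2=5.554 < 12.139 ≤ a1+…+a3=14.914 → R3 fires; S=11 Q=1 P=10
Draw 9: a1=2.080, a2=1.991, a3=5.148, a0=9.219; τ=−ln(0.7747)/9.219=0.028 → t=0.665; u2·a0=0.6875·9.219=6.338; a1+a2=4.071 < 6.338 ≤ a1+…+a3=9.219 → R3 fires; S=12 Q=0 P=11
Draw 10: a1=0.000, a2=2.172, a3=0.000, a0=2.172; τ=−ln(0.7893)/2.172=0.109 → t=0.774; u2·a0=0.1383·2.172=0.300; a1=0.000 < 0.300 ≤ a1+a2=2.172 → R2 fires; S=11 Q=1 P=11
Draw 11: a1=2.288, a2=1.991, a3=5.148, a0=9.427; τ=−ln(0.7958)/9.427=0.024 → t=0.798; u2·a0=0.7099·9.427=6.692; a1+a2=4.279 < 6.692 ≤ a1+…+a3=9.427 → R3 fires; S=12 Q=0 P=12
Draw 12: a1=0.000, a2=2.172, a3=0.000, a0=2.172; τ=−ln(0.4481)/2.172=0.370 → t=1.168; u2·a0=0.5548·2.172=1.205; a1=0.000 < 1.205 ≤ a1+a2=2.172 → R2 fires; S=11 Q=1 P=12
Draw 13: a1=2.496, a2=1.991, a3=5.148, a0=9.635; τ=−ln(0.2226)/9.635=0.156 → t=1.324; u2·a0=0.2334·9.635=2.249 ≤ a1=2.496 → R1 fires; S=11 Q=2 P=11
Draw 14: a1=4.576, a2=1.991, a3=10.296, a0=16.863; τ=−ln(0.3285)/16.863=0.066 → t=1.390; u2·a0=0.8145·16.863=13.735; a1+a2=6.567 < 13.735 ≤ a1+…+a3=16.863 → R3 fires; S=12 Q=1 P=12
Draw 15: a1=2.496, a2=2.172, a3=5.616, a0=10.284; τ=−ln(0.6767)/10.284=0.038 → t=1.428 > T=1.4: stop.
Read off S at T=1.4: 12

S at T = 12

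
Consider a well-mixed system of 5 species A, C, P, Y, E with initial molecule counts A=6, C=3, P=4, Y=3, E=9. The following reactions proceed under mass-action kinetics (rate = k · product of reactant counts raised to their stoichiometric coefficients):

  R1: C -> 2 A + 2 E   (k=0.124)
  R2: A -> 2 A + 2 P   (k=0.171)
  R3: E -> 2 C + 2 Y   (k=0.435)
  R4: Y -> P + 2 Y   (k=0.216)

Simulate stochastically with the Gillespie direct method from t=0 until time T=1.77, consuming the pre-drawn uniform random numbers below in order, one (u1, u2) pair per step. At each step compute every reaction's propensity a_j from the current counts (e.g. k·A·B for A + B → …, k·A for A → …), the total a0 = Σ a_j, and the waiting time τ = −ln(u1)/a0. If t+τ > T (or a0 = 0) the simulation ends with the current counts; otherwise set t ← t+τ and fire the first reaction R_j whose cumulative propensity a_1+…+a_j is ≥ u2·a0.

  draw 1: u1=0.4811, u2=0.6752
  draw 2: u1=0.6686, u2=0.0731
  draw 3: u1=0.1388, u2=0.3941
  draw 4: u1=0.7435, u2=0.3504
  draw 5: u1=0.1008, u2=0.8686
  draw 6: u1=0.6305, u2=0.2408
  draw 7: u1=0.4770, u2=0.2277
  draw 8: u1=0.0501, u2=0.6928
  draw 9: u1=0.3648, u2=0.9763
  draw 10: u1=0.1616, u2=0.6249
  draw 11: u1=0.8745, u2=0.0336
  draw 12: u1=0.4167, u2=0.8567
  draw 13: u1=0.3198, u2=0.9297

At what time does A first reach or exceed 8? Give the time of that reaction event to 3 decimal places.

t=0.000: A=6 C=3 P=4 Y=3 E=9
Draw 1: a1=0.372, a2=1.026, a3=3.915, a4=0.648, a0=5.961; τ=−ln(0.4811)/5.961=0.123 → t=0.123; u2·a0=0.6752·5.961=4.025; a1+a2=1.398 < 4.025 ≤ a1+…+a3=5.313 → R3 fires; A=6 C=5 P=4 Y=5 E=8
Draw 2: a1=0.620, a2=1.026, a3=3.480, a4=1.080, a0=6.206; τ=−ln(0.6686)/6.206=0.065 → t=0.188; u2·a0=0.0731·6.206=0.454 ≤ a1=0.620 → R1 fires; A=8 C=4 P=4 Y=5 E=10
Draw 3: a1=0.496, a2=1.368, a3=4.350, a4=1.080, a0=7.294; τ=−ln(0.1388)/7.294=0.271 → t=0.458; u2·a0=0.3941·7.294=2.875; a1+a2=1.864 < 2.875 ≤ a1+…+a3=6.214 → R3 fires; A=8 C=6 P=4 Y=7 E=9
Draw 4: a1=0.744, a2=1.368, a3=3.915, a4=1.512, a0=7.539; τ=−ln(0.7435)/7.539=0.039 → t=0.498; u2·a0=0.3504·7.539=2.642; a1+a2=2.112 < 2.642 ≤ a1+…+a3=6.027 → R3 fires; A=8 C=8 P=4 Y=9 E=8
Draw 5: a1=0.992, a2=1.368, a3=3.480, a4=1.944, a0=7.784; τ=−ln(0.1008)/7.784=0.295 → t=0.792; u2·a0=0.8686·7.784=6.761; a1+…+a3=5.840 < 6.761 ≤ a1+…+a4=7.784 → R4 fires; A=8 C=8 P=5 Y=10 E=8
Draw 6: a1=0.992, a2=1.368, a3=3.480, a4=2.160, a0=8.000; τ=−ln(0.6305)/8.000=0.058 → t=0.850; u2·a0=0.2408·8.000=1.926; a1=0.992 < 1.926 ≤ a1+a2=2.360 → R2 fires; A=9 C=8 P=7 Y=10 E=8
Draw 7: a1=0.992, a2=1.539, a3=3.480, a4=2.160, a0=8.171; τ=−ln(0.4770)/8.171=0.091 → t=0.941; u2·a0=0.2277·8.171=1.861; a1=0.992 < 1.861 ≤ a1+a2=2.531 → R2 fires; A=10 C=8 P=9 Y=10 E=8
Draw 8: a1=0.992, a2=1.710, a3=3.480, a4=2.160, a0=8.342; τ=−ln(0.0501)/8.342=0.359 → t=1.300; u2·a0=0.6928·8.342=5.779; a1+a2=2.702 < 5.779 ≤ a1+…+a3=6.182 → R3 fires; A=10 C=10 P=9 Y=12 E=7
Draw 9: a1=1.240, a2=1.710, a3=3.045, a4=2.592, a0=8.587; τ=−ln(0.3648)/8.587=0.117 → t=1.417; u2·a0=0.9763·8.587=8.383; a1+…+a3=5.995 < 8.383 ≤ a1+…+a4=8.587 → R4 fires; A=10 C=10 P=10 Y=13 E=7
Draw 10: a1=1.240, a2=1.710, a3=3.045, a4=2.808, a0=8.803; τ=−ln(0.1616)/8.803=0.207 → t=1.624; u2·a0=0.6249·8.803=5.501; a1+a2=2.950 < 5.501 ≤ a1+…+a3=5.995 → R3 fires; A=10 C=12 P=10 Y=15 E=6
Draw 11: a1=1.488, a2=1.710, a3=2.610, a4=3.240, a0=9.048; τ=−ln(0.8745)/9.048=0.015 → t=1.639; u2·a0=0.0336·9.048=0.304 ≤ a1=1.488 → R1 fires; A=12 C=11 P=10 Y=15 E=8
Draw 12: a1=1.364, a2=2.052, a3=3.480, a4=3.240, a0=10.136; τ=−ln(0.4167)/10.136=0.086 → t=1.725; u2·a0=0.8567·10.136=8.684; a1+…+a3=6.896 < 8.684 ≤ a1+…+a4=10.136 → R4 fires; A=12 C=11 P=11 Y=16 E=8
Draw 13: a1=1.364, a2=2.052, a3=3.480, a4=3.456, a0=10.352; τ=−ln(0.3198)/10.352=0.110 → t=1.835 > T=1.77: stop.
A first becomes ≥ 8 when it reaches 8 at the event at t=0.188.

Threshold first reached at t = 0.188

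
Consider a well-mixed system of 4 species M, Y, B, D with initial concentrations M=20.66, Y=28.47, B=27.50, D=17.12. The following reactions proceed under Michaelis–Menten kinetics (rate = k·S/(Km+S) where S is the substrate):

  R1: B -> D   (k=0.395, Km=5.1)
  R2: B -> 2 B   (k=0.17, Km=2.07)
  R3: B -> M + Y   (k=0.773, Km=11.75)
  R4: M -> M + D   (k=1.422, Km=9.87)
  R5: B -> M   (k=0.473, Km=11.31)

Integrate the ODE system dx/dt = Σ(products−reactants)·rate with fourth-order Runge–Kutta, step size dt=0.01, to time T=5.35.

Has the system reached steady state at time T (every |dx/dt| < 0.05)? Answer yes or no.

RK4 with dt=0.01: 535 steps to T=5.35. Trajectory (selected grid times):
t=0.00: M=20.66 Y=28.47 B=27.50 D=17.12
t=0.59: M=21.18 Y=28.79 B=26.88 D=17.89
t=1.19: M=21.70 Y=29.11 B=26.26 D=18.67
t=1.78: M=22.20 Y=29.42 B=25.65 D=19.44
t=2.38: M=22.72 Y=29.74 B=25.03 D=20.23
t=2.97: M=23.22 Y=30.05 B=24.43 D=21.01
t=3.57: M=23.72 Y=30.36 B=23.82 D=21.81
t=4.16: M=24.22 Y=30.67 B=23.23 D=22.59
t=4.76: M=24.71 Y=30.97 B=22.63 D=23.40
t=5.35: M=25.20 Y=31.27 B=22.05 D=24.19
Rates at T: R1=0.3208, R2=0.1554, R3=0.5043, R4=1.0218, R5=0.3126
dx/dt at T (Σ net stoichiometry × rate): M=+0.8169, Y=+0.5043, B=-0.9823, D=+1.3426
Largest |dx/dt| is |+1.3426| (D) ≥ 0.05 → not steady.

Steady state at T: no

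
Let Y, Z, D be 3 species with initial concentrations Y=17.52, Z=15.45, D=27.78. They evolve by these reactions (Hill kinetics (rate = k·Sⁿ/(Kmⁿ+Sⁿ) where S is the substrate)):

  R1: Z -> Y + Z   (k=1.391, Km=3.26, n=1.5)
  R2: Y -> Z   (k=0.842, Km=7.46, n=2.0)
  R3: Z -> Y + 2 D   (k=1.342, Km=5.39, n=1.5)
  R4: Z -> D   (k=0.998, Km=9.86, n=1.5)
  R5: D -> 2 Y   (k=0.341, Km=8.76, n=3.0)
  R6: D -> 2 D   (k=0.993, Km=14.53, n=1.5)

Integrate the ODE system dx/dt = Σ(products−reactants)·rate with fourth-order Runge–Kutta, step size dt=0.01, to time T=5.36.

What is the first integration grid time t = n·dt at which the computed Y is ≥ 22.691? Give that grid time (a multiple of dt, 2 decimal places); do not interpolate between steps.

Threshold first reached at t = 2.28

RK4 with dt=0.01: 536 steps to T=5.36. Trajectory (selected grid times):
t=0.00: Y=17.52 Z=15.45 D=27.78
t=0.60: Y=18.91 Z=14.83 D=29.74
t=1.19: Y=20.26 Z=14.24 D=31.65
t=1.79: Y=21.61 Z=13.66 D=33.59
t=2.27: Y=22.68 Z=13.22 D=35.12
t=2.28: Y=22.70 Z=13.21 D=35.15
t=2.38: Y=22.92 Z=13.12 D=35.47
t=2.98: Y=24.24 Z=12.58 D=37.37
t=3.57: Y=25.52 Z=12.08 D=39.22
t=4.17: Y=26.80 Z=11.59 D=41.08
t=4.76: Y=28.04 Z=11.13 D=42.88
t=5.36: Y=29.29 Z=10.69 D=44.70
Y(2.27)=22.677 < 22.691 but Y(2.28)=22.699 ≥ 22.691, so the first grid time is t=2.28.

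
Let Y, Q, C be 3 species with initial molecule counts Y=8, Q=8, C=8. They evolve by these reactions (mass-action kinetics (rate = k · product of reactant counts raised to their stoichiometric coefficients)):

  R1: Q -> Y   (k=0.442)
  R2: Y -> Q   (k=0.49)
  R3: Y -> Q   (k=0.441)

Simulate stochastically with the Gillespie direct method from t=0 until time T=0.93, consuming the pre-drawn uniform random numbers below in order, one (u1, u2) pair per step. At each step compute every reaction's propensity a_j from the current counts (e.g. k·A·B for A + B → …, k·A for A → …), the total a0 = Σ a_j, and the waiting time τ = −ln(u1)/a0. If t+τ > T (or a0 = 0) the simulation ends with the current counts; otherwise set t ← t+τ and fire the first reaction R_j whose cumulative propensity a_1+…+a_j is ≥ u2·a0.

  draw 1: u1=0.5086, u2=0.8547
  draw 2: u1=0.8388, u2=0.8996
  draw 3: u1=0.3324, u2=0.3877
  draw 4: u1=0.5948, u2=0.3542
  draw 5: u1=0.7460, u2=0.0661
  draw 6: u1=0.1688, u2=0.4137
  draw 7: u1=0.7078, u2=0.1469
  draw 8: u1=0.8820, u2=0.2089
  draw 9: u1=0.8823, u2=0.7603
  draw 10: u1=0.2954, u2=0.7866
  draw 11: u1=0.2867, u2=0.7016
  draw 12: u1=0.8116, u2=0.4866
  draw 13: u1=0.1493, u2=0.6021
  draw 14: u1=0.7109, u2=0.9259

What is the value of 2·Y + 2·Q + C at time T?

Check how each reaction changes W = 2·Y + 2·Q + C (weight of products minus weight of reactants):
R1: Q -> Y: (2·1) − (2·1) = 2 − 2 = 0
R2: Y -> Q: (2·1) − (2·1) = 2 − 2 = 0
R3: Y -> Q: (2·1) − (2·1) = 2 − 2 = 0
Every reaction leaves W unchanged, so W is conserved and no simulation is needed: W(T) = W(0) = 2·8 + 2·8 + 8 = 40

Value at T = 40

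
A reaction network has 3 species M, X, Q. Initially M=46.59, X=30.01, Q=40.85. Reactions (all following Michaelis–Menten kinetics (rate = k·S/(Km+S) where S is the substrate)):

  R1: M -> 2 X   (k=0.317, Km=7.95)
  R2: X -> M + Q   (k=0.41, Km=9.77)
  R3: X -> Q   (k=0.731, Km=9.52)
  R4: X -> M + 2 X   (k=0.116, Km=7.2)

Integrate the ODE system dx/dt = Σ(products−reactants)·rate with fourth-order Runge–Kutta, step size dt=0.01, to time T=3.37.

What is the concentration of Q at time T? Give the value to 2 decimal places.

RK4 with dt=0.01: 337 steps to T=3.37. Trajectory (selected grid times):
t=0.00: M=46.59 X=30.01 Q=40.85
t=0.37: M=46.64 X=29.93 Q=41.17
t=0.75: M=46.69 X=29.84 Q=41.50
t=1.12: M=46.74 X=29.75 Q=41.82
t=1.50: M=46.79 X=29.67 Q=42.14
t=1.87: M=46.84 X=29.58 Q=42.46
t=2.25: M=46.89 X=29.50 Q=42.79
t=2.62: M=46.93 X=29.42 Q=43.11
t=3.00: M=46.98 X=29.33 Q=43.44
t=3.37: M=47.03 X=29.25 Q=43.75
Read off Q at T=3.37: 43.75

Q at T = 43.75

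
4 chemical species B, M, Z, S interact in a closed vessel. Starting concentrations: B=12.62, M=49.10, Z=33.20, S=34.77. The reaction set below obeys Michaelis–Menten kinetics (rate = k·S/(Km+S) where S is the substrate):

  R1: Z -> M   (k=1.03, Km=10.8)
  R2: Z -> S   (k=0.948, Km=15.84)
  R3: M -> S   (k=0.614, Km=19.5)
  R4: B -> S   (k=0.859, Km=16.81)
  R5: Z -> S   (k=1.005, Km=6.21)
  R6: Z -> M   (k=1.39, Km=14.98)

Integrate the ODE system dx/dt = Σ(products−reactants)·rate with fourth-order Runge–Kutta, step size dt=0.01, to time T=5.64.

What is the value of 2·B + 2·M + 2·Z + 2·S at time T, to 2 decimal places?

Check how each reaction changes W = 2·B + 2·M + 2·Z + 2·S (weight of products minus weight of reactants):
R1: Z -> M: (2·1) − (2·1) = 2 − 2 = 0
R2: Z -> S: (2·1) − (2·1) = 2 − 2 = 0
R3: M -> S: (2·1) − (2·1) = 2 − 2 = 0
R4: B -> S: (2·1) − (2·1) = 2 − 2 = 0
R5: Z -> S: (2·1) − (2·1) = 2 − 2 = 0
R6: Z -> M: (2·1) − (2·1) = 2 − 2 = 0
Every reaction leaves W unchanged, so W is conserved and no simulation is needed: W(T) = W(0) = 2·12.62 + 2·49.10 + 2·33.20 + 2·34.77 = 259.38

Value at T = 259.38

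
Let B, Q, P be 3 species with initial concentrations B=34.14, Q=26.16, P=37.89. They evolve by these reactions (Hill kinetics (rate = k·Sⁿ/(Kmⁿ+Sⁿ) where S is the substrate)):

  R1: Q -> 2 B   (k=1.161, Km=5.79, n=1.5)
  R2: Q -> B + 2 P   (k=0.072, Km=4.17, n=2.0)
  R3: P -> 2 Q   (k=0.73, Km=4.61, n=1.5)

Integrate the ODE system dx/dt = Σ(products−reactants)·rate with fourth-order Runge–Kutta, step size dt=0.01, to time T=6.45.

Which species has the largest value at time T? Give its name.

Dominant species at T: B

RK4 with dt=0.01: 645 steps to T=6.45. Trajectory (selected grid times):
t=0.00: B=34.14 Q=26.16 P=37.89
t=0.72: B=35.71 Q=26.36 P=37.49
t=1.43: B=37.25 Q=26.56 P=37.09
t=2.15: B=38.82 Q=26.75 P=36.69
t=2.87: B=40.39 Q=26.95 P=36.29
t=3.58: B=41.94 Q=27.14 P=35.89
t=4.30: B=43.51 Q=27.33 P=35.49
t=5.02: B=45.09 Q=27.52 P=35.09
t=5.73: B=46.64 Q=27.71 P=34.69
t=6.45: B=48.22 Q=27.90 P=34.29
At T=6.45: B=48.22 Q=27.90 P=34.29; the largest is B.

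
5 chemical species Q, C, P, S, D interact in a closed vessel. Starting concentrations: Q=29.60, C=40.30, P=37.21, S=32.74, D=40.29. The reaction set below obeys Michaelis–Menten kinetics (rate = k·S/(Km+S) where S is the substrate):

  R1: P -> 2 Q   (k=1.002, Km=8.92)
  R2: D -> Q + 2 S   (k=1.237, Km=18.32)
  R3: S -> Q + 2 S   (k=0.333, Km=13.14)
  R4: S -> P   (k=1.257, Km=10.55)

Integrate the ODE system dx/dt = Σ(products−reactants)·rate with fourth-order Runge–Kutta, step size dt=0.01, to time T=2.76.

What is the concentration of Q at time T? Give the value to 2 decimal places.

RK4 with dt=0.01: 276 steps to T=2.76. Trajectory (selected grid times):
t=0.00: Q=29.60 C=40.30 P=37.21 S=32.74 D=40.29
t=0.31: Q=30.44 C=40.30 P=37.25 S=33.05 D=40.03
t=0.61: Q=31.25 C=40.30 P=37.30 S=33.34 D=39.77
t=0.92: Q=32.09 C=40.30 P=37.34 S=33.64 D=39.51
t=1.23: Q=32.92 C=40.30 P=37.39 S=33.94 D=39.25
t=1.53: Q=33.73 C=40.30 P=37.44 S=34.23 D=39.00
t=1.84: Q=34.57 C=40.30 P=37.48 S=34.53 D=38.73
t=2.15: Q=35.41 C=40.30 P=37.53 S=34.83 D=38.47
t=2.45: Q=36.22 C=40.30 P=37.58 S=35.11 D=38.22
t=2.76: Q=37.05 C=40.30 P=37.63 S=35.40 D=37.96
Read off Q at T=2.76: 37.05

Q at T = 37.05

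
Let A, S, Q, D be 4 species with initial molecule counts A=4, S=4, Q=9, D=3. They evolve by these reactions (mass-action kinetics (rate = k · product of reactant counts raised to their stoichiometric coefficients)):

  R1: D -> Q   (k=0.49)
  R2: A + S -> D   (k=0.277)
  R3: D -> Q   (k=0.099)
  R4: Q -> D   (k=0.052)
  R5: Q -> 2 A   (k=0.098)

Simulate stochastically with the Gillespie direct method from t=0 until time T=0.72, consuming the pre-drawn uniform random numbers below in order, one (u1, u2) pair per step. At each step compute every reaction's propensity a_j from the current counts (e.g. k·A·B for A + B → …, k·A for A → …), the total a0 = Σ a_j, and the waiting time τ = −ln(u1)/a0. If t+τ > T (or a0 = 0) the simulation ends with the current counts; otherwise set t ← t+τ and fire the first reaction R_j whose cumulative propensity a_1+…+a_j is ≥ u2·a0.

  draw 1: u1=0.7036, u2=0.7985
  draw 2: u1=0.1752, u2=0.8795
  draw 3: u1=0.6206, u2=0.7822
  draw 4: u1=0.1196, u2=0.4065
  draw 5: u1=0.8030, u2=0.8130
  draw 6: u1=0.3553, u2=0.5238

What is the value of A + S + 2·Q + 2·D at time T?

Value at T = 32

Check how each reaction changes W = A + S + 2·Q + 2·D (weight of products minus weight of reactants):
R1: D -> Q: (2·1) − (2·1) = 2 − 2 = 0
R2: A + S -> D: (2·1) − (1·1 + 1·1) = 2 − 2 = 0
R3: D -> Q: (2·1) − (2·1) = 2 − 2 = 0
R4: Q -> D: (2·1) − (2·1) = 2 − 2 = 0
R5: Q -> 2 A: (1·2) − (2·1) = 2 − 2 = 0
Every reaction leaves W unchanged, so W is conserved and no simulation is needed: W(T) = W(0) = 4 + 4 + 2·9 + 2·3 = 32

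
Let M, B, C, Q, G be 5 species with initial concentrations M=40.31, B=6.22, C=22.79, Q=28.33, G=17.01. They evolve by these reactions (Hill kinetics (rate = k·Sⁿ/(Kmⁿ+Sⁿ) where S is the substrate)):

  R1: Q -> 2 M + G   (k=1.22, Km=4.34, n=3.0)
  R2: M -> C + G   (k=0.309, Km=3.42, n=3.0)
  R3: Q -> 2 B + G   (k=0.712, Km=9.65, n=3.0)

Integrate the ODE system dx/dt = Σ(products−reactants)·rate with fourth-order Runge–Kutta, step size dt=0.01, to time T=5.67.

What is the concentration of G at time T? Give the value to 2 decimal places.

RK4 with dt=0.01: 567 steps to T=5.67. Trajectory (selected grid times):
t=0.00: M=40.31 B=6.22 C=22.79 Q=28.33 G=17.01
t=0.63: M=41.65 B=7.08 C=22.98 Q=27.13 G=18.40
t=1.26: M=42.98 B=7.94 C=23.18 Q=25.94 G=19.79
t=1.89: M=44.32 B=8.79 C=23.37 Q=24.75 G=21.17
t=2.52: M=45.65 B=9.63 C=23.57 Q=23.57 G=22.55
t=3.15: M=46.98 B=10.47 C=23.76 Q=22.38 G=23.93
t=3.78: M=48.31 B=11.29 C=23.96 Q=21.21 G=25.30
t=4.41: M=49.64 B=12.10 C=24.15 Q=20.04 G=26.66
t=5.04: M=50.97 B=12.90 C=24.35 Q=18.88 G=28.02
t=5.67: M=52.29 B=13.69 C=24.54 Q=17.73 G=29.36
Read off G at T=5.67: 29.36

G at T = 29.36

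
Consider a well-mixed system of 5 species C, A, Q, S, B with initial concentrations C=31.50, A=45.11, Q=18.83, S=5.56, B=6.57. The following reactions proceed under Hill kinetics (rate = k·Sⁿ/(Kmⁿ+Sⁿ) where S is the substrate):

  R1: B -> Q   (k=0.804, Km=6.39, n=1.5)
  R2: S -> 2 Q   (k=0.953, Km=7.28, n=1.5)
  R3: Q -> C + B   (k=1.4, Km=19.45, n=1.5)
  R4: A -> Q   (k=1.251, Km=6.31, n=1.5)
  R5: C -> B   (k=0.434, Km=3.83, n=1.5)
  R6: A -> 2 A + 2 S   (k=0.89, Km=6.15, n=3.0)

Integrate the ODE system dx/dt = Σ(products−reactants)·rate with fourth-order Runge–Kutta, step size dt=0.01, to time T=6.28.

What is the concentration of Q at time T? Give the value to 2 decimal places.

RK4 with dt=0.01: 628 steps to T=6.28. Trajectory (selected grid times):
t=0.00: C=31.50 A=45.11 Q=18.83 S=5.56 B=6.57
t=0.70: C=31.70 A=44.90 Q=20.04 S=6.52 B=7.06
t=1.40: C=31.92 A=44.69 Q=21.32 S=7.44 B=7.55
t=2.09: C=32.16 A=44.48 Q=22.62 S=8.31 B=8.05
t=2.79: C=32.42 A=44.27 Q=23.99 S=9.18 B=8.56
t=3.49: C=32.71 A=44.06 Q=25.40 S=10.02 B=9.08
t=4.19: C=33.01 A=43.85 Q=26.83 S=10.84 B=9.61
t=4.88: C=33.33 A=43.65 Q=28.27 S=11.63 B=10.14
t=5.58: C=33.67 A=43.44 Q=29.76 S=12.42 B=10.68
t=6.28: C=34.03 A=43.23 Q=31.26 S=13.20 B=11.24
Read off Q at T=6.28: 31.26

Q at T = 31.26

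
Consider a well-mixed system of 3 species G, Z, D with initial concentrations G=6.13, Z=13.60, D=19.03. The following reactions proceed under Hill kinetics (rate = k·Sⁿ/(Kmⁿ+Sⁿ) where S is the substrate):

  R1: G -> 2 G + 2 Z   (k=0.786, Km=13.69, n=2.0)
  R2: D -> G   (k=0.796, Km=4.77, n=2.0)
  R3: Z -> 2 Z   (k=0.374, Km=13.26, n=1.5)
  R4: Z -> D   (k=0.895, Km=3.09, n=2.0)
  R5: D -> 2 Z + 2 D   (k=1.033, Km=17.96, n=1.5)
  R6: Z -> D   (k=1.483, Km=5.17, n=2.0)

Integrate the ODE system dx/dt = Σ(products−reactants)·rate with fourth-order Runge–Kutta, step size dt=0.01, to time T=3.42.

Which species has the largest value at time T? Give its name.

RK4 with dt=0.01: 342 steps to T=3.42. Trajectory (selected grid times):
t=0.00: G=6.13 Z=13.60 D=19.03
t=0.38: G=6.47 Z=13.38 D=19.77
t=0.76: G=6.81 Z=13.18 D=20.51
t=1.14: G=7.16 Z=13.00 D=21.25
t=1.52: G=7.51 Z=12.84 D=21.99
t=1.90: G=7.88 Z=12.70 D=22.73
t=2.28: G=8.24 Z=12.59 D=23.48
t=2.66: G=8.62 Z=12.49 D=24.23
t=3.04: G=8.99 Z=12.42 D=24.98
t=3.42: G=9.38 Z=12.36 D=25.73
At T=3.42: G=9.38 Z=12.36 D=25.73; the largest is D.

Dominant species at T: D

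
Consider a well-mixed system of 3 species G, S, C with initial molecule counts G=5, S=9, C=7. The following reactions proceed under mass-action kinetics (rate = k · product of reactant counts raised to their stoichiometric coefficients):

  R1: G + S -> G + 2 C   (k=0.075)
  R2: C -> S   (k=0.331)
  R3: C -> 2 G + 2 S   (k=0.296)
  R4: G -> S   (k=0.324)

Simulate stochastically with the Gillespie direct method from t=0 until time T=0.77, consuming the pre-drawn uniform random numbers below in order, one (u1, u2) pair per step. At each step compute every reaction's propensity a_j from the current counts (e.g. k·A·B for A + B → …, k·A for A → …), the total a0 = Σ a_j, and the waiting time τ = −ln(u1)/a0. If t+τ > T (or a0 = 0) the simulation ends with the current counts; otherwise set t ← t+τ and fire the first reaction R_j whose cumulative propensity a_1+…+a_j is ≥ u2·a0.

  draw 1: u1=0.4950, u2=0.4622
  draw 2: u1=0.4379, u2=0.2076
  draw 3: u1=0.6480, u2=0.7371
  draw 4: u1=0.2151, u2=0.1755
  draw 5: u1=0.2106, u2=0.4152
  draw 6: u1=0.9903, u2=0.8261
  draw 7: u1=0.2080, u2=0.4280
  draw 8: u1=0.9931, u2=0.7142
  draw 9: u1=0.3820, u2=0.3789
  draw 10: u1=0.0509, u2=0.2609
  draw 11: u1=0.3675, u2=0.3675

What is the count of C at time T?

t=0.000: G=5 S=9 C=7
Draw 1: a1=3.375, a2=2.317, a3=2.072, a4=1.620, a0=9.384; τ=−ln(0.4950)/9.384=0.075 → t=0.075; u2·a0=0.4622·9.384=4.337; a1=3.375 < 4.337 ≤ a1+a2=5.692 → R2 fires; G=5 S=10 C=6
Draw 2: a1=3.750, a2=1.986, a3=1.776, a4=1.620, a0=9.132; τ=−ln(0.4379)/9.132=0.090 → t=0.165; u2·a0=0.2076·9.132=1.896 ≤ a1=3.750 → R1 fires; G=5 S=9 C=8
Draw 3: a1=3.375, a2=2.648, a3=2.368, a4=1.620, a0=10.011; τ=−ln(0.6480)/10.011=0.043 → t=0.209; u2·a0=0.7371·10.011=7.379; a1+a2=6.023 < 7.379 ≤ a1+…+a3=8.391 → R3 fires; G=7 S=11 C=7
Draw 4: a1=5.775, a2=2.317, a3=2.072, a4=2.268, a0=12.432; τ=−ln(0.2151)/12.432=0.124 → t=0.332; u2·a0=0.1755·12.432=2.182 ≤ a1=5.775 → R1 fires; G=7 S=10 C=9
Draw 5: a1=5.250, a2=2.979, a3=2.664, a4=2.268, a0=13.161; τ=−ln(0.2106)/13.161=0.118 → t=0.451; u2·a0=0.4152·13.161=5.464; a1=5.250 < 5.464 ≤ a1+a2=8.229 → R2 fires; G=7 S=11 C=8
Draw 6: a1=5.775, a2=2.648, a3=2.368, a4=2.268, a0=13.059; τ=−ln(0.9903)/13.059=0.001 → t=0.451; u2·a0=0.8261·13.059=10.788; a1+a2=8.423 < 10.788 ≤ a1+…+a3=10.791 → R3 fires; G=9 S=13 C=7
Draw 7: a1=8.775, a2=2.317, a3=2.072, a4=2.916, a0=16.080; τ=−ln(0.2080)/16.080=0.098 → t=0.549; u2·a0=0.4280·16.080=6.882 ≤ a1=8.775 → R1 fires; G=9 S=12 C=9
Draw 8: a1=8.100, a2=2.979, a3=2.664, a4=2.916, a0=16.659; τ=−ln(0.9931)/16.659=0.000 → t=0.549; u2·a0=0.7142·16.659=11.898; a1+a2=11.079 < 11.898 ≤ a1+…+a3=13.743 → R3 fires; G=11 S=14 C=8
Draw 9: a1=11.550, a2=2.648, a3=2.368, a4=3.564, a0=20.130; τ=−ln(0.3820)/20.130=0.048 → t=0.597; u2·a0=0.3789·20.130=7.627 ≤ a1=11.550 → R1 fires; G=11 S=13 C=10
Draw 10: a1=10.725, a2=3.310, a3=2.960, a4=3.564, a0=20.559; τ=−ln(0.0509)/20.559=0.145 → t=0.742; u2·a0=0.2609·20.559=5.364 ≤ a1=10.725 → R1 fires; G=11 S=12 C=12
Draw 11: a1=9.900, a2=3.972, a3=3.552, a4=3.564, a0=20.988; τ=−ln(0.3675)/20.988=0.048 → t=0.790 > T=0.77: stop.
Read off C at T=0.77: 12

C at T = 12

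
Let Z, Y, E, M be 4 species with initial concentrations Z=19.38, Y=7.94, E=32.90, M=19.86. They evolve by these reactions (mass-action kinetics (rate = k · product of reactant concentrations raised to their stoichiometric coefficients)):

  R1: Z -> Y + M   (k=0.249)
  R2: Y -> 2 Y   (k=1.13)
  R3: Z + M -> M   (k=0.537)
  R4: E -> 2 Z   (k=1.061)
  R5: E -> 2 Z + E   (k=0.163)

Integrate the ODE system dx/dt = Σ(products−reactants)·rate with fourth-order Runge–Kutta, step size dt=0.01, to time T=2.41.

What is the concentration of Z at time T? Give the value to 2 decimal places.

RK4 with dt=0.01: 241 steps to T=2.41. Trajectory (selected grid times):
t=0.00: Z=19.38 Y=7.94 E=32.90 M=19.86
t=0.27: Z=6.52 Y=11.63 E=24.70 M=20.57
t=0.54: Z=4.41 Y=16.20 E=18.55 M=20.93
t=0.80: Z=3.28 Y=22.02 E=14.08 M=21.18
t=1.07: Z=2.44 Y=30.10 E=10.57 M=21.37
t=1.34: Z=1.81 Y=41.01 E=7.94 M=21.51
t=1.61: Z=1.35 Y=55.76 E=5.96 M=21.61
t=1.87: Z=1.02 Y=74.89 E=4.52 M=21.69
t=2.14: Z=0.77 Y=101.68 E=3.40 M=21.75
t=2.41: Z=0.57 Y=138.01 E=2.55 M=21.79
Read off Z at T=2.41: 0.57

Z at T = 0.57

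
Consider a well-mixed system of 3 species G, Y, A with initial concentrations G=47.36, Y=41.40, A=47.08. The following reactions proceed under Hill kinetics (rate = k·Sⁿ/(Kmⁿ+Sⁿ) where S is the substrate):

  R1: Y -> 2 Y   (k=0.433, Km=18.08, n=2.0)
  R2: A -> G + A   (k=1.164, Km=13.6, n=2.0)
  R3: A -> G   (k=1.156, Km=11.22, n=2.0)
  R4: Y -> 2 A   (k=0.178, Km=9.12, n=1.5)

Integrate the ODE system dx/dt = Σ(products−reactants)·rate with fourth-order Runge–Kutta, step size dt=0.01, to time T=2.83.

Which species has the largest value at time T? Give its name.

Dominant species at T: G

RK4 with dt=0.01: 283 steps to T=2.83. Trajectory (selected grid times):
t=0.00: G=47.36 Y=41.40 A=47.08
t=0.31: G=48.03 Y=41.46 A=46.84
t=0.63: G=48.73 Y=41.53 A=46.59
t=0.94: G=49.40 Y=41.59 A=46.36
t=1.26: G=50.09 Y=41.66 A=46.11
t=1.57: G=50.76 Y=41.72 A=45.87
t=1.89: G=51.45 Y=41.78 A=45.63
t=2.20: G=52.12 Y=41.85 A=45.39
t=2.52: G=52.81 Y=41.91 A=45.14
t=2.83: G=53.48 Y=41.97 A=44.91
At T=2.83: G=53.48 Y=41.97 A=44.91; the largest is G.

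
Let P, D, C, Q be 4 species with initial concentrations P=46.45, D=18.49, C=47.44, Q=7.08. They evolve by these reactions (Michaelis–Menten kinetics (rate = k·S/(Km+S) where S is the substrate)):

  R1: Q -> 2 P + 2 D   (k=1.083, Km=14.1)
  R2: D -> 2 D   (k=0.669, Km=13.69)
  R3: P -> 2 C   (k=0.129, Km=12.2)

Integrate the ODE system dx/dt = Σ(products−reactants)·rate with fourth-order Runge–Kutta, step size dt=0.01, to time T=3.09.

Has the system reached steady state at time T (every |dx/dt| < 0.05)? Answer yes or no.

Steady state at T: no

RK4 with dt=0.01: 309 steps to T=3.09. Trajectory (selected grid times):
t=0.00: P=46.45 D=18.49 C=47.44 Q=7.08
t=0.34: P=46.66 D=18.87 C=47.51 Q=6.96
t=0.69: P=46.87 D=19.25 C=47.58 Q=6.83
t=1.03: P=47.08 D=19.62 C=47.65 Q=6.71
t=1.37: P=47.28 D=19.99 C=47.72 Q=6.60
t=1.72: P=47.48 D=20.37 C=47.79 Q=6.48
t=2.06: P=47.68 D=20.74 C=47.86 Q=6.36
t=2.40: P=47.87 D=21.11 C=47.93 Q=6.25
t=2.75: P=48.07 D=21.48 C=48.00 Q=6.13
t=3.09: P=48.25 D=21.84 C=48.07 Q=6.02
Rates at T: R1=0.3240, R2=0.4112, R3=0.1030
dx/dt at T (Σ net stoichiometry × rate): P=+0.5451, D=+1.0593, C=+0.2059, Q=-0.3240
Largest |dx/dt| is |+1.0593| (D) ≥ 0.05 → not steady.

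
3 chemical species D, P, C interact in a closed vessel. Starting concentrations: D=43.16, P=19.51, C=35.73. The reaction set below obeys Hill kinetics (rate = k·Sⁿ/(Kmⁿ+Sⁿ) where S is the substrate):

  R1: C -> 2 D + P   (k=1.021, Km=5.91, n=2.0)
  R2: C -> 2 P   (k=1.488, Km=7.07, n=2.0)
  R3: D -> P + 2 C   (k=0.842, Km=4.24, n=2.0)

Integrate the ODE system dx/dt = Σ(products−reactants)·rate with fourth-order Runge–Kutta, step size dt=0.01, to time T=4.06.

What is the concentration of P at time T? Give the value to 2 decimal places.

P at T = 38.51

RK4 with dt=0.01: 406 steps to T=4.06. Trajectory (selected grid times):
t=0.00: D=43.16 P=19.51 C=35.73
t=0.45: D=43.68 P=21.62 C=35.39
t=0.90: D=44.20 P=23.73 C=35.05
t=1.35: D=44.71 P=25.84 C=34.71
t=1.80: D=45.23 P=27.95 C=34.37
t=2.26: D=45.76 P=30.10 C=34.03
t=2.71: D=46.28 P=32.20 C=33.69
t=3.16: D=46.79 P=34.31 C=33.36
t=3.61: D=47.31 P=36.41 C=33.02
t=4.06: D=47.82 P=38.51 C=32.69
Read off P at T=4.06: 38.51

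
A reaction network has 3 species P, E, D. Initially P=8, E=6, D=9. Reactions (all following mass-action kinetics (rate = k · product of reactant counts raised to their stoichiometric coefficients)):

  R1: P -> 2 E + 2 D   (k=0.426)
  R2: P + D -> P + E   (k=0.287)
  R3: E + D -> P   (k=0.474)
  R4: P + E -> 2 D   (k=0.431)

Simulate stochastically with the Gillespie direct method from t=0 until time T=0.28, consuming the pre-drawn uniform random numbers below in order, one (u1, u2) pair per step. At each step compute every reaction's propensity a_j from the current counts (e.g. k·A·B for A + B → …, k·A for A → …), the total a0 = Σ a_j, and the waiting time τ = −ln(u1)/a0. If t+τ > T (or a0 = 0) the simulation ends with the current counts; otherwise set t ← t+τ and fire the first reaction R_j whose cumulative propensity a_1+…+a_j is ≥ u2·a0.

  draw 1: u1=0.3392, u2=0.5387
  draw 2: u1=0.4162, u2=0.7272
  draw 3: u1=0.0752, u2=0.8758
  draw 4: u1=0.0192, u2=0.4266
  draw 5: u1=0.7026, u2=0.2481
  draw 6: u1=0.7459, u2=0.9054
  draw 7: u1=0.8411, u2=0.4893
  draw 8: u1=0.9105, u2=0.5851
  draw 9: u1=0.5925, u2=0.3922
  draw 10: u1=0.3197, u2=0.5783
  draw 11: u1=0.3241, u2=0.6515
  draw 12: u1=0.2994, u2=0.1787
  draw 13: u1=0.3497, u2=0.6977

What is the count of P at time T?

t=0.000: P=8 E=6 D=9
Draw 1: a1=3.408, a2=20.664, a3=25.596, a4=20.688, a0=70.356; τ=−ln(0.3392)/70.356=0.015 → t=0.015; u2·a0=0.5387·70.356=37.901; a1+a2=24.072 < 37.901 ≤ a1+…+a3=49.668 → R3 fires; P=9 E=5 D=8
Draw 2: a1=3.834, a2=20.664, a3=18.960, a4=19.395, a0=62.853; τ=−ln(0.4162)/62.853=0.014 → t=0.029; u2·a0=0.7272·62.853=45.707; a1+…+a3=43.458 < 45.707 ≤ a1+…+a4=62.853 → R4 fires; P=8 E=4 D=10
Draw 3: a1=3.408, a2=22.960, a3=18.960, a4=13.792, a0=59.120; τ=−ln(0.0752)/59.120=0.044 → t=0.073; u2·a0=0.8758·59.120=51.777; a1+…+a3=45.328 < 51.777 ≤ a1+…+a4=59.120 → R4 fires; P=7 E=3 D=12
Draw 4: a1=2.982, a2=24.108, a3=17.064, a4=9.051, a0=53.205; τ=−ln(0.0192)/53.205=0.074 → t=0.147; u2·a0=0.4266·53.205=22.697; a1=2.982 < 22.697 ≤ a1+a2=27.090 → R2 fires; P=7 E=4 D=11
Draw 5: a1=2.982, a2=22.099, a3=20.856, a4=12.068, a0=58.005; τ=−ln(0.7026)/58.005=0.006 → t=0.153; u2·a0=0.2481·58.005=14.391; a1=2.982 < 14.391 ≤ a1+a2=25.081 → R2 fires; P=7 E=5 D=10
Draw 6: a1=2.982, a2=20.090, a3=23.700, a4=15.085, a0=61.857; τ=−ln(0.7459)/61.857=0.005 → t=0.158; u2·a0=0.9054·61.857=56.005; a1+…+a3=46.772 < 56.005 ≤ a1+…+a4=61.857 → R4 fires; P=6 E=4 D=12
Draw 7: a1=2.556, a2=20.664, a3=22.752, a4=10.344, a0=56.316; τ=−ln(0.8411)/56.316=0.003 → t=0.161; u2·a0=0.4893·56.316=27.555; a1+a2=23.220 < 27.555 ≤ a1+…+a3=45.972 → R3 fires; P=7 E=3 D=11
Draw 8: a1=2.982, a2=22.099, a3=15.642, a4=9.051, a0=49.774; τ=−ln(0.9105)/49.774=0.002 → t=0.163; u2·a0=0.5851·49.774=29.123; a1+a2=25.081 < 29.123 ≤ a1+…+a3=40.723 → R3 fires; P=8 E=2 D=10
Draw 9: a1=3.408, a2=22.960, a3=9.480, a4=6.896, a0=42.744; τ=−ln(0.5925)/42.744=0.012 → t=0.175; u2·a0=0.3922·42.744=16.764; a1=3.408 < 16.764 ≤ a1+a2=26.368 → R2 fires; P=8 E=3 D=9
Draw 10: a1=3.408, a2=20.664, a3=12.798, a4=10.344, a0=47.214; τ=−ln(0.3197)/47.214=0.024 → t=0.200; u2·a0=0.5783·47.214=27.304; a1+a2=24.072 < 27.304 ≤ a1+…+a3=36.870 → R3 fires; P=9 E=2 D=8
Draw 11: a1=3.834, a2=20.664, a3=7.584, a4=7.758, a0=39.840; τ=−ln(0.3241)/39.840=0.028 → t=0.228; u2·a0=0.6515·39.840=25.956; a1+a2=24.498 < 25.956 ≤ a1+…+a3=32.082 → R3 fires; P=10 E=1 D=7
Draw 12: a1=4.260, a2=20.090, a3=3.318, a4=4.310, a0=31.978; τ=−ln(0.2994)/31.978=0.038 → t=0.266; u2·a0=0.1787·31.978=5.714; a1=4.260 < 5.714 ≤ a1+a2=24.350 → R2 fires; P=10 E=2 D=6
Draw 13: a1=4.260, a2=17.220, a3=5.688, a4=8.620, a0=35.788; τ=−ln(0.3497)/35.788=0.029 → t=0.295 > T=0.28: stop.
Read off P at T=0.28: 10

P at T = 10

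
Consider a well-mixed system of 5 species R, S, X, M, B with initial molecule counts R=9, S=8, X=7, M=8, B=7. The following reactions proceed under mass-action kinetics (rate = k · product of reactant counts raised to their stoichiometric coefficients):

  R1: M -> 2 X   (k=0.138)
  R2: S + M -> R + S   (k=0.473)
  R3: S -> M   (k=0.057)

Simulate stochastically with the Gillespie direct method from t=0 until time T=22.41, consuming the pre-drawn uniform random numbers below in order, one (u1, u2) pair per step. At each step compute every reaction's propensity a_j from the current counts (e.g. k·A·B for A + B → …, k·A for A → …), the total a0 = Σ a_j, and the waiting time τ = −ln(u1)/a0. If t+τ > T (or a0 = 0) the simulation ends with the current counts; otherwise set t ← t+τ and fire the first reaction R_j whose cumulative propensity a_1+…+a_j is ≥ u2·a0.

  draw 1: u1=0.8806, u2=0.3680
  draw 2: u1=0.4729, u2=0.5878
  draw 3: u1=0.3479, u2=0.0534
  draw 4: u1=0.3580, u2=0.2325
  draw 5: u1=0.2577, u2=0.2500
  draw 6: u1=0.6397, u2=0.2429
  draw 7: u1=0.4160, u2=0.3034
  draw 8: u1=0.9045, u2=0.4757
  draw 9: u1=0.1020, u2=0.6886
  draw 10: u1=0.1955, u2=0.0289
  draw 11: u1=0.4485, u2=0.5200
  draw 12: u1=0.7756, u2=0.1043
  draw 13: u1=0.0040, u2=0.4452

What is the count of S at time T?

S at T = 6

t=0.000: R=9 S=8 X=7 M=8 B=7
Draw 1: a1=1.104, a2=30.272, a3=0.456, a0=31.832; τ=−ln(0.8806)/31.832=0.004 → t=0.004; u2·a0=0.3680·31.832=11.714; a1=1.104 < 11.714 ≤ a1+a2=31.376 → R2 fires; R=10 S=8 X=7 M=7 B=7
Draw 2: a1=0.966, a2=26.488, a3=0.456, a0=27.910; τ=−ln(0.4729)/27.910=0.027 → t=0.031; u2·a0=0.5878·27.910=16.405; a1=0.966 < 16.405 ≤ a1+a2=27.454 → R2 fires; R=11 S=8 X=7 M=6 B=7
Draw 3: a1=0.828, a2=22.704, a3=0.456, a0=23.988; τ=−ln(0.3479)/23.988=0.044 → t=0.075; u2·a0=0.0534·23.988=1.281; a1=0.828 < 1.281 ≤ a1+a2=23.532 → R2 fires; R=12 S=8 X=7 M=5 B=7
Draw 4: a1=0.690, a2=18.920, a3=0.456, a0=20.066; τ=−ln(0.3580)/20.066=0.051 → t=0.126; u2·a0=0.2325·20.066=4.665; a1=0.690 < 4.665 ≤ a1+a2=19.610 → R2 fires; R=13 S=8 X=7 M=4 B=7
Draw 5: a1=0.552, a2=15.136, a3=0.456, a0=16.144; τ=−ln(0.2577)/16.144=0.084 → t=0.210; u2·a0=0.2500·16.144=4.036; a1=0.552 < 4.036 ≤ a1+a2=15.688 → R2 fires; R=14 S=8 X=7 M=3 B=7
Draw 6: a1=0.414, a2=11.352, a3=0.456, a0=12.222; τ=−ln(0.6397)/12.222=0.037 → t=0.247; u2·a0=0.2429·12.222=2.969; a1=0.414 < 2.969 ≤ a1+a2=11.766 → R2 fires; R=15 S=8 X=7 M=2 B=7
Draw 7: a1=0.276, a2=7.568, a3=0.456, a0=8.300; τ=−ln(0.4160)/8.300=0.106 → t=0.352; u2·a0=0.3034·8.300=2.518; a1=0.276 < 2.518 ≤ a1+a2=7.844 → R2 fires; R=16 S=8 X=7 M=1 B=7
Draw 8: a1=0.138, a2=3.784, a3=0.456, a0=4.378; τ=−ln(0.9045)/4.378=0.023 → t=0.375; u2·a0=0.4757·4.378=2.083; a1=0.138 < 2.083 ≤ a1+a2=3.922 → R2 fires; R=17 S=8 X=7 M=0 B=7
Draw 9: a1=0.000, a2=0.000, a3=0.456, a0=0.456; τ=−ln(0.1020)/0.456=5.006 → t=5.381; u2·a0=0.6886·0.456=0.314; a1+a2=0.000 < 0.314 ≤ a1+…+a3=0.456 → R3 fires; R=17 S=7 X=7 M=1 B=7
Draw 10: a1=0.138, a2=3.311, a3=0.399, a0=3.848; τ=−ln(0.1955)/3.848=0.424 → t=5.805; u2·a0=0.0289·3.848=0.111 ≤ a1=0.138 → R1 fires; R=17 S=7 X=9 M=0 B=7
Draw 11: a1=0.000, a2=0.000, a3=0.399, a0=0.399; τ=−ln(0.4485)/0.399=2.010 → t=7.815; u2·a0=0.5200·0.399=0.207; a1+a2=0.000 < 0.207 ≤ a1+…+a3=0.399 → R3 fires; R=17 S=6 X=9 M=1 B=7
Draw 12: a1=0.138, a2=2.838, a3=0.342, a0=3.318; τ=−ln(0.7756)/3.318=0.077 → t=7.892; u2·a0=0.1043·3.318=0.346; a1=0.138 < 0.346 ≤ a1+a2=2.976 → R2 fires; R=18 S=6 X=9 M=0 B=7
Draw 13: a1=0.000, a2=0.000, a3=0.342, a0=0.342; τ=−ln(0.0040)/0.342=16.145 → t=24.036 > T=22.41: stop.
Read off S at T=22.41: 6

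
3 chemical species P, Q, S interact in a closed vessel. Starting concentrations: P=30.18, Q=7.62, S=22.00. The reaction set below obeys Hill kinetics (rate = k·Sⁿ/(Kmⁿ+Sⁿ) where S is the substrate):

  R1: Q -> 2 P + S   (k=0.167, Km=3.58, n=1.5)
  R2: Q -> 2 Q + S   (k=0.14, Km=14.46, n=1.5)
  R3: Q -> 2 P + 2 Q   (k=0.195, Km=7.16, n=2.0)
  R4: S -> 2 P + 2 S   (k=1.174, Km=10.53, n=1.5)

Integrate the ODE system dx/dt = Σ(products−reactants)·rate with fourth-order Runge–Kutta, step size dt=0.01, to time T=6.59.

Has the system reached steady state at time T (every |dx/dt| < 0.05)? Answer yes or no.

RK4 with dt=0.01: 659 steps to T=6.59. Trajectory (selected grid times):
t=0.00: P=30.18 Q=7.62 S=22.00
t=0.73: P=31.81 Q=7.63 S=22.77
t=1.46: P=33.46 Q=7.64 S=23.54
t=2.20: P=35.15 Q=7.66 S=24.34
t=2.93: P=36.82 Q=7.67 S=25.13
t=3.66: P=38.52 Q=7.68 S=25.93
t=4.39: P=40.22 Q=7.69 S=26.74
t=5.13: P=41.96 Q=7.70 S=27.56
t=5.86: P=43.69 Q=7.72 S=28.37
t=6.59: P=45.44 Q=7.73 S=29.20
Rates at T: R1=0.1270, R2=0.0393, R3=0.1049, R4=0.9650
dx/dt at T (Σ net stoichiometry × rate): P=+2.3939, Q=+0.0173, S=+1.1313
Largest |dx/dt| is |+2.3939| (P) ≥ 0.05 → not steady.

Steady state at T: no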